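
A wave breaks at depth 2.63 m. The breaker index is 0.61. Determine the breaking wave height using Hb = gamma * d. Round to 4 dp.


Hb = gamma * d
Hb = 0.61 * 2.63
Hb = 1.6043 m

1.6043


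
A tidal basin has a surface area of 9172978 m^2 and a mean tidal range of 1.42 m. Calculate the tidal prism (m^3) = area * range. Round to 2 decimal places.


Tidal prism = Area * Tidal range
P = 9172978 * 1.42
P = 13025628.76 m^3

13025628.76


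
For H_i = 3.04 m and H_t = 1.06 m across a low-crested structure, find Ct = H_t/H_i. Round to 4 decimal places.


Ct = H_t / H_i
Ct = 1.06 / 3.04
Ct = 0.3487

0.3487


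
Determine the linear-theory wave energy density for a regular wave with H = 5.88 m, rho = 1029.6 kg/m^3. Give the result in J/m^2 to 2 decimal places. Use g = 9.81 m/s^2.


E = (1/8) * rho * g * H^2
E = (1/8) * 1029.6 * 9.81 * 5.88^2
E = 0.125 * 1029.6 * 9.81 * 34.5744
E = 43651.80 J/m^2

43651.80


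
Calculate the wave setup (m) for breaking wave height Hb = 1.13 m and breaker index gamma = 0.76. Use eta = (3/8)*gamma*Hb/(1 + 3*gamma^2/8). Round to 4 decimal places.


eta = (3/8) * gamma * Hb / (1 + 3*gamma^2/8)
Numerator = (3/8) * 0.76 * 1.13 = 0.322050
Denominator = 1 + 3*0.76^2/8 = 1 + 0.216600 = 1.216600
eta = 0.322050 / 1.216600
eta = 0.2647 m

0.2647


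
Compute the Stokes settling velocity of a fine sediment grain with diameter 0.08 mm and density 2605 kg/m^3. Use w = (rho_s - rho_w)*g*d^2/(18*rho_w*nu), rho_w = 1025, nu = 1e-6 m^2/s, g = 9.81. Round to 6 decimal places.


w = (rho_s - rho_w) * g * d^2 / (18 * rho_w * nu)
d = 0.08 mm = 0.000080 m
rho_s - rho_w = 2605 - 1025 = 1580
Numerator = 1580 * 9.81 * (0.000080)^2 = 0.000099198720
Denominator = 18 * 1025 * 1e-6 = 0.018450
w = 0.005377 m/s

0.005377


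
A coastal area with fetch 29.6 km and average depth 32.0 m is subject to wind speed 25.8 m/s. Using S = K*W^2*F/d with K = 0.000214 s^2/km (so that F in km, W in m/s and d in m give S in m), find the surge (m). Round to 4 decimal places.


S = K * W^2 * F / d
W^2 = 25.8^2 = 665.64
S = 0.000214 * 665.64 * 29.6 / 32.0
Numerator = 0.000214 * 665.64 * 29.6 = 4.216430
S = 4.216430 / 32.0 = 0.1318 m

0.1318


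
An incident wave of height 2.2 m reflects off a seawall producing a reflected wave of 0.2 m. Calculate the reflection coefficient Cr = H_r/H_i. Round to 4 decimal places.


Cr = H_r / H_i
Cr = 0.2 / 2.2
Cr = 0.0909

0.0909


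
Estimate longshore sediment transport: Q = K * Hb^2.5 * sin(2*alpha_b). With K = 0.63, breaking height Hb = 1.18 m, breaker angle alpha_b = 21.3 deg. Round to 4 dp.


Q = K * Hb^2.5 * sin(2 * alpha_b)
Hb^2.5 = 1.18^2.5 = 1.512534
sin(2 * 21.3) = sin(42.6) = 0.676876
Q = 0.63 * 1.512534 * 0.676876
Q = 0.6450 m^3/s

0.6450


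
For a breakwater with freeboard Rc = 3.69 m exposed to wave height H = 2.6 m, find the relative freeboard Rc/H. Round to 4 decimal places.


Relative freeboard = Rc / H
= 3.69 / 2.6
= 1.4192

1.4192


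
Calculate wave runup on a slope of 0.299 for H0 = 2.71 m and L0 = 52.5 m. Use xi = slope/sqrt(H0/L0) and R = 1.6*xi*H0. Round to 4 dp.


xi = slope / sqrt(H0/L0)
H0/L0 = 2.71/52.5 = 0.051619
sqrt(0.051619) = 0.227198
xi = 0.299 / 0.227198 = 1.316031
R = 1.6 * xi * H0 = 1.6 * 1.316031 * 2.71
R = 5.7063 m

5.7063


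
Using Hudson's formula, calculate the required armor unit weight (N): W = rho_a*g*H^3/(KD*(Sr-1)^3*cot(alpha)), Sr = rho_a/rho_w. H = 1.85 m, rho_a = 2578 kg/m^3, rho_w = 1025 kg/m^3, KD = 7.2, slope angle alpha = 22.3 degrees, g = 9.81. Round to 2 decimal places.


Sr = rho_a / rho_w = 2578 / 1025 = 2.515122
(Sr - 1) = 1.515122
(Sr - 1)^3 = 3.478106
cot(22.3) = 1 / tan(22.3) = 1 / 0.410130 = 2.438252
Numerator = 2578 * 9.81 * 1.85^3 = 160127.9359
Denominator = 7.2 * 3.478106 * 2.438252 = 61.059585
W = 160127.9359 / 61.059585
W = 2622.49 N

2622.49


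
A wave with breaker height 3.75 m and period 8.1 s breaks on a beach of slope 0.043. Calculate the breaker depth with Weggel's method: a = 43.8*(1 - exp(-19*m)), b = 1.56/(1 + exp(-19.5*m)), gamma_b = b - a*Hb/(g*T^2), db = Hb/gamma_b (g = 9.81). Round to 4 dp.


a = 43.8 * (1 - exp(-19 * m))
exp(-19 * 0.043) = exp(-0.8170) = 0.441755
a = 43.8 * (1 - 0.441755) = 24.451134
b = 1.56 / (1 + exp(-19.5 * m))
exp(-19.5 * 0.043) = exp(-0.8385) = 0.432359
b = 1.56 / (1 + 0.432359) = 1.089113
Hb / (g * T^2) = 3.75 / (9.81 * 8.1^2) = 3.75 / 643.6341 = 0.00582629
gamma_b = b - a * Hb/(g*T^2) = 1.089113 - 24.451134 * 0.00582629 = 0.946653
db = Hb / gamma_b = 3.75 / 0.946653
db = 3.9613 m

3.9613


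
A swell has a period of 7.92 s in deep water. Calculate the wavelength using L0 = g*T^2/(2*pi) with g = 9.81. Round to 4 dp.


L0 = g * T^2 / (2 * pi)
L0 = 9.81 * 7.92^2 / (2 * pi)
L0 = 9.81 * 62.7264 / 6.28319
L0 = 615.3460 / 6.28319
L0 = 97.9354 m

97.9354


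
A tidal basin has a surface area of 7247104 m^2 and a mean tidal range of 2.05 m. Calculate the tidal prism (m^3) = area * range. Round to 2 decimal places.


Tidal prism = Area * Tidal range
P = 7247104 * 2.05
P = 14856563.20 m^3

14856563.20


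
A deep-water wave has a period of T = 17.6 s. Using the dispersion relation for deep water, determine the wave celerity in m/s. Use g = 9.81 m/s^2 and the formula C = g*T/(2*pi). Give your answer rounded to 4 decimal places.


We use the deep-water celerity formula:
C = g * T / (2 * pi)
C = 9.81 * 17.6 / (2 * 3.14159...)
C = 172.656000 / 6.283185
C = 27.4791 m/s

27.4791


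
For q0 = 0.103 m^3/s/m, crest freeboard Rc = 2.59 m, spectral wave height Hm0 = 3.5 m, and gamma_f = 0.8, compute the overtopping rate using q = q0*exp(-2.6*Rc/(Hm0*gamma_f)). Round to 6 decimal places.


q = q0 * exp(-2.6 * Rc / (Hm0 * gamma_f))
Exponent = -2.6 * 2.59 / (3.5 * 0.8)
= -2.6 * 2.59 / 2.8000
= -2.405000
exp(-2.405000) = 0.090265
q = 0.103 * 0.090265
q = 0.009297 m^3/s/m

0.009297


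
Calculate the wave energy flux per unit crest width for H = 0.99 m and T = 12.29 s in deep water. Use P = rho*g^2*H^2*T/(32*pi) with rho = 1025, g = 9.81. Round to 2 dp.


P = rho * g^2 * H^2 * T / (32 * pi)
P = 1025 * 9.81^2 * 0.99^2 * 12.29 / (32 * pi)
P = 1025 * 96.2361 * 0.9801 * 12.29 / 100.53096
P = 11819.10 W/m

11819.10


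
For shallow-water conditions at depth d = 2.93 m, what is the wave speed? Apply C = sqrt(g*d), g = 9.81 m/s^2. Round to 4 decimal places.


Using the shallow-water approximation:
C = sqrt(g * d) = sqrt(9.81 * 2.93)
C = sqrt(28.7433)
C = 5.3613 m/s

5.3613


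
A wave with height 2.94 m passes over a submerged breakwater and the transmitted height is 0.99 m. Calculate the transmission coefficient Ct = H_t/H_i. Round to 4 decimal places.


Ct = H_t / H_i
Ct = 0.99 / 2.94
Ct = 0.3367

0.3367


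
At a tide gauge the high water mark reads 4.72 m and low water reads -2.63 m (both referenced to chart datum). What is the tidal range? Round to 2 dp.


Tidal range = High water - Low water
Tidal range = 4.72 - (-2.63)
Tidal range = 7.35 m

7.35


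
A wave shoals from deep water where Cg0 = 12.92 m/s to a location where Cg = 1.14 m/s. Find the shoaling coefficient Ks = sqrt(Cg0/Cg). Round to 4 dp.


Ks = sqrt(Cg0 / Cg)
Ks = sqrt(12.92 / 1.14)
Ks = sqrt(11.3333)
Ks = 3.3665

3.3665


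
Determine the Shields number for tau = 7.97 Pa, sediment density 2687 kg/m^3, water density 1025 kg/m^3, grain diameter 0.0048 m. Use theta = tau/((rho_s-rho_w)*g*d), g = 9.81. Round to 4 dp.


theta = tau / ((rho_s - rho_w) * g * d)
rho_s - rho_w = 2687 - 1025 = 1662
Denominator = 1662 * 9.81 * 0.0048 = 78.260256
theta = 7.97 / 78.260256
theta = 0.1018

0.1018


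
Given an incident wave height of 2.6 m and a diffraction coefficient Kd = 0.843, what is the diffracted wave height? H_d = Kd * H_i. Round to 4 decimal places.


H_d = Kd * H_i
H_d = 0.843 * 2.6
H_d = 2.1918 m

2.1918


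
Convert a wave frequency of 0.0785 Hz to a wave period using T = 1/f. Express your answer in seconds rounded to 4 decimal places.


T = 1 / f
T = 1 / 0.0785
T = 12.7389 s

12.7389


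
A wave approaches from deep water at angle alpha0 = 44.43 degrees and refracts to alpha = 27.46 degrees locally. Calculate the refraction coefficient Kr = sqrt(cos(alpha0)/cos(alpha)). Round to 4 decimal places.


Kr = sqrt(cos(alpha0) / cos(alpha))
cos(44.43) = 0.714106
cos(27.46) = 0.887333
Kr = sqrt(0.714106 / 0.887333)
Kr = sqrt(0.804778)
Kr = 0.8971

0.8971


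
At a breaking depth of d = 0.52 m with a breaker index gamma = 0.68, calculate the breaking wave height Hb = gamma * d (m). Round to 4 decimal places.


Hb = gamma * d
Hb = 0.68 * 0.52
Hb = 0.3536 m

0.3536


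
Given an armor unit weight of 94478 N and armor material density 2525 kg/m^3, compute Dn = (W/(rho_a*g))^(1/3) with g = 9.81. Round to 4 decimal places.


V = W / (rho_a * g)
V = 94478 / (2525 * 9.81)
V = 94478 / 24770.25
V = 3.814172 m^3
Dn = V^(1/3) = 3.814172^(1/3)
Dn = 1.5624 m

1.5624


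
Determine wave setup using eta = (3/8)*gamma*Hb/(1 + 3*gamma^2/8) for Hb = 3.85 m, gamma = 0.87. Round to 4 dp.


eta = (3/8) * gamma * Hb / (1 + 3*gamma^2/8)
Numerator = (3/8) * 0.87 * 3.85 = 1.256062
Denominator = 1 + 3*0.87^2/8 = 1 + 0.283838 = 1.283838
eta = 1.256062 / 1.283838
eta = 0.9784 m

0.9784


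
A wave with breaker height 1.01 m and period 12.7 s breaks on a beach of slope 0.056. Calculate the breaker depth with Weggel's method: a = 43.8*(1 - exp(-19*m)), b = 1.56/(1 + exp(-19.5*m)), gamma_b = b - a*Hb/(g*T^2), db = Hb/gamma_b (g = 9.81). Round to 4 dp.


a = 43.8 * (1 - exp(-19 * m))
exp(-19 * 0.056) = exp(-1.0640) = 0.345073
a = 43.8 * (1 - 0.345073) = 28.685813
b = 1.56 / (1 + exp(-19.5 * m))
exp(-19.5 * 0.056) = exp(-1.0920) = 0.335545
b = 1.56 / (1 + 0.335545) = 1.168063
Hb / (g * T^2) = 1.01 / (9.81 * 12.7^2) = 1.01 / 1582.2549 = 0.00063833
gamma_b = b - a * Hb/(g*T^2) = 1.168063 - 28.685813 * 0.00063833 = 1.149752
db = Hb / gamma_b = 1.01 / 1.149752
db = 0.8785 m

0.8785


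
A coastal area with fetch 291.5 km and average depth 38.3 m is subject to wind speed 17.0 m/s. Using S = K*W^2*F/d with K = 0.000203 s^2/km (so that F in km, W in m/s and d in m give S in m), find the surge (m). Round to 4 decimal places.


S = K * W^2 * F / d
W^2 = 17.0^2 = 289.00
S = 0.000203 * 289.00 * 291.5 / 38.3
Numerator = 0.000203 * 289.00 * 291.5 = 17.101430
S = 17.101430 / 38.3 = 0.4465 m

0.4465


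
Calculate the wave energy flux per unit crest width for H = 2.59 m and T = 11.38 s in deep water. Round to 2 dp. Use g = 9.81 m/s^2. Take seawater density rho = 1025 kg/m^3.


P = rho * g^2 * H^2 * T / (32 * pi)
P = 1025 * 9.81^2 * 2.59^2 * 11.38 / (32 * pi)
P = 1025 * 96.2361 * 6.7081 * 11.38 / 100.53096
P = 74903.79 W/m

74903.79


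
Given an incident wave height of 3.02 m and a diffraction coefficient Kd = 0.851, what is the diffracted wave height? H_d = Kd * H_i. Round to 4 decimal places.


H_d = Kd * H_i
H_d = 0.851 * 3.02
H_d = 2.5700 m

2.5700


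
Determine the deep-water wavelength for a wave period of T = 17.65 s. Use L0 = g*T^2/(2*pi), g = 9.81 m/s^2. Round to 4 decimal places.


L0 = g * T^2 / (2 * pi)
L0 = 9.81 * 17.65^2 / (2 * pi)
L0 = 9.81 * 311.5225 / 6.28319
L0 = 3056.0357 / 6.28319
L0 = 486.3832 m

486.3832


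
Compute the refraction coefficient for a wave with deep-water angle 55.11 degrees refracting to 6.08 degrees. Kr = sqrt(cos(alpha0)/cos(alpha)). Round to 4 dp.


Kr = sqrt(cos(alpha0) / cos(alpha))
cos(55.11) = 0.572003
cos(6.08) = 0.994375
Kr = sqrt(0.572003 / 0.994375)
Kr = sqrt(0.575238)
Kr = 0.7584

0.7584


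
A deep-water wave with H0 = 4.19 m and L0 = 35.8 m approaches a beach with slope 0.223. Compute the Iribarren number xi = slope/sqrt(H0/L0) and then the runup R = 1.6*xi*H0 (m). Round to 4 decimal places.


xi = slope / sqrt(H0/L0)
H0/L0 = 4.19/35.8 = 0.117039
sqrt(0.117039) = 0.342110
xi = 0.223 / 0.342110 = 0.651838
R = 1.6 * xi * H0 = 1.6 * 0.651838 * 4.19
R = 4.3699 m

4.3699


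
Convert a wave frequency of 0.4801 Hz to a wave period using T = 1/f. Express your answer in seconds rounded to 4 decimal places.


T = 1 / f
T = 1 / 0.4801
T = 2.0829 s

2.0829


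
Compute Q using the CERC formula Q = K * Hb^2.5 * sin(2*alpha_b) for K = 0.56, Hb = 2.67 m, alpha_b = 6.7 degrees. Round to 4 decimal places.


Q = K * Hb^2.5 * sin(2 * alpha_b)
Hb^2.5 = 2.67^2.5 = 11.648719
sin(2 * 6.7) = sin(13.4) = 0.231748
Q = 0.56 * 11.648719 * 0.231748
Q = 1.5118 m^3/s

1.5118


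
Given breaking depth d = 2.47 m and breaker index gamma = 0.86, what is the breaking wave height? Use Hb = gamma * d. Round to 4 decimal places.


Hb = gamma * d
Hb = 0.86 * 2.47
Hb = 2.1242 m

2.1242


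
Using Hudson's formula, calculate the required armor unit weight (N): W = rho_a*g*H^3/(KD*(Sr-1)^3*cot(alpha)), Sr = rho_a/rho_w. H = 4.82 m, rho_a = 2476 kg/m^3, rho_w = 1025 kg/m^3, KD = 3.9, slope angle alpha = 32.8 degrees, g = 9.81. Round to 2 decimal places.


Sr = rho_a / rho_w = 2476 / 1025 = 2.415610
(Sr - 1) = 1.415610
(Sr - 1)^3 = 2.836813
cot(32.8) = 1 / tan(32.8) = 1 / 0.644456 = 1.551696
Numerator = 2476 * 9.81 * 4.82^3 = 2719949.0094
Denominator = 3.9 * 2.836813 * 1.551696 = 17.167299
W = 2719949.0094 / 17.167299
W = 158437.80 N

158437.80


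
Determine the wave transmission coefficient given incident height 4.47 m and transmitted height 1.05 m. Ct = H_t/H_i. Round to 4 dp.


Ct = H_t / H_i
Ct = 1.05 / 4.47
Ct = 0.2349

0.2349


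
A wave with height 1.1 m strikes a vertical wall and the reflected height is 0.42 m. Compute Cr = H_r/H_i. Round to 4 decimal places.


Cr = H_r / H_i
Cr = 0.42 / 1.1
Cr = 0.3818

0.3818


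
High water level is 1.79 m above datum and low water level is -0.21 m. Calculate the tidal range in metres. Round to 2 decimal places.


Tidal range = High water - Low water
Tidal range = 1.79 - (-0.21)
Tidal range = 2.00 m

2.00


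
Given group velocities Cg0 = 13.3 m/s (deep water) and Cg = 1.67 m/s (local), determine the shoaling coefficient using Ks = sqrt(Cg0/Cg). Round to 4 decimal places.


Ks = sqrt(Cg0 / Cg)
Ks = sqrt(13.3 / 1.67)
Ks = sqrt(7.9641)
Ks = 2.8221

2.8221


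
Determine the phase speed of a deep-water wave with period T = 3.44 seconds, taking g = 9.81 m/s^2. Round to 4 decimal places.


We use the deep-water celerity formula:
C = g * T / (2 * pi)
C = 9.81 * 3.44 / (2 * 3.14159...)
C = 33.746400 / 6.283185
C = 5.3709 m/s

5.3709


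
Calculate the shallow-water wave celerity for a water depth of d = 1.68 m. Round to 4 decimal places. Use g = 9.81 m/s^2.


Using the shallow-water approximation:
C = sqrt(g * d) = sqrt(9.81 * 1.68)
C = sqrt(16.4808)
C = 4.0597 m/s

4.0597


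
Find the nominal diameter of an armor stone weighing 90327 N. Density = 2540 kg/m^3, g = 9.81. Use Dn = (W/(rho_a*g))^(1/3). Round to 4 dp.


V = W / (rho_a * g)
V = 90327 / (2540 * 9.81)
V = 90327 / 24917.40
V = 3.625057 m^3
Dn = V^(1/3) = 3.625057^(1/3)
Dn = 1.5362 m

1.5362


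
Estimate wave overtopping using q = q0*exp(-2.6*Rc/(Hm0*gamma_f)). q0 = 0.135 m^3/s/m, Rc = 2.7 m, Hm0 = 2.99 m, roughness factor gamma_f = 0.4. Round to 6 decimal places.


q = q0 * exp(-2.6 * Rc / (Hm0 * gamma_f))
Exponent = -2.6 * 2.7 / (2.99 * 0.4)
= -2.6 * 2.7 / 1.1960
= -5.869565
exp(-5.869565) = 0.002824
q = 0.135 * 0.002824
q = 0.000381 m^3/s/m

0.000381


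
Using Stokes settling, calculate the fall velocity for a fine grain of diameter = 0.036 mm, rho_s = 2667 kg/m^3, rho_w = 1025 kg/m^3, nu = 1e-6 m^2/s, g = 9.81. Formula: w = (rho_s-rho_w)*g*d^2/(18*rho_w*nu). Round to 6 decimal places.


w = (rho_s - rho_w) * g * d^2 / (18 * rho_w * nu)
d = 0.036 mm = 0.000036 m
rho_s - rho_w = 2667 - 1025 = 1642
Numerator = 1642 * 9.81 * (0.000036)^2 = 0.000020875994
Denominator = 18 * 1025 * 1e-6 = 0.018450
w = 0.001131 m/s

0.001131


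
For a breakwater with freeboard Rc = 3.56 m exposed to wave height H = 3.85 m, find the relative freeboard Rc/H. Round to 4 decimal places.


Relative freeboard = Rc / H
= 3.56 / 3.85
= 0.9247

0.9247


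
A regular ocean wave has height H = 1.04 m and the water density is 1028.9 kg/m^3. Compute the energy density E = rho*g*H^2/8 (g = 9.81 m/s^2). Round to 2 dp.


E = (1/8) * rho * g * H^2
E = (1/8) * 1028.9 * 9.81 * 1.04^2
E = 0.125 * 1028.9 * 9.81 * 1.0816
E = 1364.64 J/m^2

1364.64


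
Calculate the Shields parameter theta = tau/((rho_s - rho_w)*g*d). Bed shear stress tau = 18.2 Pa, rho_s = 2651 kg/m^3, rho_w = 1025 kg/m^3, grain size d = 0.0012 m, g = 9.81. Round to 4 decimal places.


theta = tau / ((rho_s - rho_w) * g * d)
rho_s - rho_w = 2651 - 1025 = 1626
Denominator = 1626 * 9.81 * 0.0012 = 19.141272
theta = 18.2 / 19.141272
theta = 0.9508

0.9508


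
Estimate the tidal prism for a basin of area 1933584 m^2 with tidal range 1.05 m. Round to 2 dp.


Tidal prism = Area * Tidal range
P = 1933584 * 1.05
P = 2030263.20 m^3

2030263.20


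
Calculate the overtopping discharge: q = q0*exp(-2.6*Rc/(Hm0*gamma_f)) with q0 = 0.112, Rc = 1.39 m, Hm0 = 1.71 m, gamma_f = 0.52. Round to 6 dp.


q = q0 * exp(-2.6 * Rc / (Hm0 * gamma_f))
Exponent = -2.6 * 1.39 / (1.71 * 0.52)
= -2.6 * 1.39 / 0.8892
= -4.064327
exp(-4.064327) = 0.017175
q = 0.112 * 0.017175
q = 0.001924 m^3/s/m

0.001924


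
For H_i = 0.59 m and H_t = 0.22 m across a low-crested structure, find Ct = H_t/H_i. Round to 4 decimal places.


Ct = H_t / H_i
Ct = 0.22 / 0.59
Ct = 0.3729

0.3729


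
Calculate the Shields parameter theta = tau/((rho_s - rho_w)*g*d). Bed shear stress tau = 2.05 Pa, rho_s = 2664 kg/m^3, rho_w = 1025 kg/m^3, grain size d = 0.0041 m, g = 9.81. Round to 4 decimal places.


theta = tau / ((rho_s - rho_w) * g * d)
rho_s - rho_w = 2664 - 1025 = 1639
Denominator = 1639 * 9.81 * 0.0041 = 65.922219
theta = 2.05 / 65.922219
theta = 0.0311

0.0311


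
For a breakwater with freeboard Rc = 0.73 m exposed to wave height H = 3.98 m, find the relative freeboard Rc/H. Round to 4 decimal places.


Relative freeboard = Rc / H
= 0.73 / 3.98
= 0.1834

0.1834


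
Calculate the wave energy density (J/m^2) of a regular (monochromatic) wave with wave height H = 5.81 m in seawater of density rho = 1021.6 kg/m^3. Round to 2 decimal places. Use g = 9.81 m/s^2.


E = (1/8) * rho * g * H^2
E = (1/8) * 1021.6 * 9.81 * 5.81^2
E = 0.125 * 1021.6 * 9.81 * 33.7561
E = 42287.52 J/m^2

42287.52


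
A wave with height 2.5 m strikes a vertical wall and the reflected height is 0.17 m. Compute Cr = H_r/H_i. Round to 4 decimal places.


Cr = H_r / H_i
Cr = 0.17 / 2.5
Cr = 0.0680

0.0680


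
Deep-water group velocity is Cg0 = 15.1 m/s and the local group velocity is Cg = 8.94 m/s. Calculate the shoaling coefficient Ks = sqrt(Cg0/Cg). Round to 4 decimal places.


Ks = sqrt(Cg0 / Cg)
Ks = sqrt(15.1 / 8.94)
Ks = sqrt(1.6890)
Ks = 1.2996

1.2996


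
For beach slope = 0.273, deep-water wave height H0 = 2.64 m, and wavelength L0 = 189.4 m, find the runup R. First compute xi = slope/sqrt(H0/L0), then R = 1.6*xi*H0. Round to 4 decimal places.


xi = slope / sqrt(H0/L0)
H0/L0 = 2.64/189.4 = 0.013939
sqrt(0.013939) = 0.118063
xi = 0.273 / 0.118063 = 2.312335
R = 1.6 * xi * H0 = 1.6 * 2.312335 * 2.64
R = 9.7673 m

9.7673


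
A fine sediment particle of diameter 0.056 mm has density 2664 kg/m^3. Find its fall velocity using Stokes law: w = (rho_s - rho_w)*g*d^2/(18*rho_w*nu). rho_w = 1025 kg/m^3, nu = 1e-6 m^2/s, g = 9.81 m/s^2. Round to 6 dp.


w = (rho_s - rho_w) * g * d^2 / (18 * rho_w * nu)
d = 0.056 mm = 0.000056 m
rho_s - rho_w = 2664 - 1025 = 1639
Numerator = 1639 * 9.81 * (0.000056)^2 = 0.000050422458
Denominator = 18 * 1025 * 1e-6 = 0.018450
w = 0.002733 m/s

0.002733


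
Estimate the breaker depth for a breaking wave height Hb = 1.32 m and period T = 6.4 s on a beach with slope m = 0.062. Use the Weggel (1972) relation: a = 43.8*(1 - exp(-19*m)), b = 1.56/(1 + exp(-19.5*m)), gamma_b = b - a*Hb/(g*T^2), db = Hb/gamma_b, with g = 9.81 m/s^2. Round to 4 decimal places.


a = 43.8 * (1 - exp(-19 * m))
exp(-19 * 0.062) = exp(-1.1780) = 0.307894
a = 43.8 * (1 - 0.307894) = 30.314247
b = 1.56 / (1 + exp(-19.5 * m))
exp(-19.5 * 0.062) = exp(-1.2090) = 0.298496
b = 1.56 / (1 + 0.298496) = 1.201390
Hb / (g * T^2) = 1.32 / (9.81 * 6.4^2) = 1.32 / 401.8176 = 0.00328507
gamma_b = b - a * Hb/(g*T^2) = 1.201390 - 30.314247 * 0.00328507 = 1.101806
db = Hb / gamma_b = 1.32 / 1.101806
db = 1.1980 m

1.1980


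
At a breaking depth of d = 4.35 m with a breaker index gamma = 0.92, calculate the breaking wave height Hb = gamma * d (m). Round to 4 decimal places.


Hb = gamma * d
Hb = 0.92 * 4.35
Hb = 4.0020 m

4.0020


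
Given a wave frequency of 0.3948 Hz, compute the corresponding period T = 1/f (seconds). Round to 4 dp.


T = 1 / f
T = 1 / 0.3948
T = 2.5329 s

2.5329


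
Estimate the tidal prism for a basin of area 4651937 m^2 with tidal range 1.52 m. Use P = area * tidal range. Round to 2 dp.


Tidal prism = Area * Tidal range
P = 4651937 * 1.52
P = 7070944.24 m^3

7070944.24


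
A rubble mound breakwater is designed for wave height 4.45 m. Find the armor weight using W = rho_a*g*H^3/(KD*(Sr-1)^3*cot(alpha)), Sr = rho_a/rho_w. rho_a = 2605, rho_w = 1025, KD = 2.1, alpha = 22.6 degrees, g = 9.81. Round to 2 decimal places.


Sr = rho_a / rho_w = 2605 / 1025 = 2.541463
(Sr - 1) = 1.541463
(Sr - 1)^3 = 3.662686
cot(22.6) = 1 / tan(22.6) = 1 / 0.416260 = 2.402346
Numerator = 2605 * 9.81 * 4.45^3 = 2251939.7554
Denominator = 2.1 * 3.662686 * 2.402346 = 18.477979
W = 2251939.7554 / 18.477979
W = 121871.54 N

121871.54


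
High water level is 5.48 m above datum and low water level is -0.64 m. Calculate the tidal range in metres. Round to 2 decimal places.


Tidal range = High water - Low water
Tidal range = 5.48 - (-0.64)
Tidal range = 6.12 m

6.12


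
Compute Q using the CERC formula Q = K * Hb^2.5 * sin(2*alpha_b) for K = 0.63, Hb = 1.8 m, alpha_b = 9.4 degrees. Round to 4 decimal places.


Q = K * Hb^2.5 * sin(2 * alpha_b)
Hb^2.5 = 1.8^2.5 = 4.346916
sin(2 * 9.4) = sin(18.8) = 0.322266
Q = 0.63 * 4.346916 * 0.322266
Q = 0.8825 m^3/s

0.8825


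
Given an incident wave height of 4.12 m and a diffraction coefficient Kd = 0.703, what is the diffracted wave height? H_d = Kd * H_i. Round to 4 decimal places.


H_d = Kd * H_i
H_d = 0.703 * 4.12
H_d = 2.8964 m

2.8964


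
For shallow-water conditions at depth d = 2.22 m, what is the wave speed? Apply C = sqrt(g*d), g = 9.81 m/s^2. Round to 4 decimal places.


Using the shallow-water approximation:
C = sqrt(g * d) = sqrt(9.81 * 2.22)
C = sqrt(21.7782)
C = 4.6667 m/s

4.6667


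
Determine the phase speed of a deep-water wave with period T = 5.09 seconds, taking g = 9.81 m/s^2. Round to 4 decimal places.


We use the deep-water celerity formula:
C = g * T / (2 * pi)
C = 9.81 * 5.09 / (2 * 3.14159...)
C = 49.932900 / 6.283185
C = 7.9471 m/s

7.9471


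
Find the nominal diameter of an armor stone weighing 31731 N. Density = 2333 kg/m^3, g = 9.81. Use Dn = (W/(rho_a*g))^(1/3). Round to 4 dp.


V = W / (rho_a * g)
V = 31731 / (2333 * 9.81)
V = 31731 / 22886.73
V = 1.386437 m^3
Dn = V^(1/3) = 1.386437^(1/3)
Dn = 1.1151 m

1.1151


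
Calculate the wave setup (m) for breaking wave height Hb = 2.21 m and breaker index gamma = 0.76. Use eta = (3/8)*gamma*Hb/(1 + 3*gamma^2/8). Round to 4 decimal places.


eta = (3/8) * gamma * Hb / (1 + 3*gamma^2/8)
Numerator = (3/8) * 0.76 * 2.21 = 0.629850
Denominator = 1 + 3*0.76^2/8 = 1 + 0.216600 = 1.216600
eta = 0.629850 / 1.216600
eta = 0.5177 m

0.5177


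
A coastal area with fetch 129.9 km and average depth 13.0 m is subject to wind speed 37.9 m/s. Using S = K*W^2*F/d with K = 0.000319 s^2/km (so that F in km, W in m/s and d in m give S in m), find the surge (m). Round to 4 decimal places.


S = K * W^2 * F / d
W^2 = 37.9^2 = 1436.41
S = 0.000319 * 1436.41 * 129.9 / 13.0
Numerator = 0.000319 * 1436.41 * 129.9 = 59.522101
S = 59.522101 / 13.0 = 4.5786 m

4.5786


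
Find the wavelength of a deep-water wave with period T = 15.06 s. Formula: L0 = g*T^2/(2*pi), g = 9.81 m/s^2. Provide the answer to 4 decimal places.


L0 = g * T^2 / (2 * pi)
L0 = 9.81 * 15.06^2 / (2 * pi)
L0 = 9.81 * 226.8036 / 6.28319
L0 = 2224.9433 / 6.28319
L0 = 354.1107 m

354.1107


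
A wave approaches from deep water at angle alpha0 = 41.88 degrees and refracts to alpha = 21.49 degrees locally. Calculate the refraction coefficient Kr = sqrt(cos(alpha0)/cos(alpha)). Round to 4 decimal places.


Kr = sqrt(cos(alpha0) / cos(alpha))
cos(41.88) = 0.744545
cos(21.49) = 0.930482
Kr = sqrt(0.744545 / 0.930482)
Kr = sqrt(0.800171)
Kr = 0.8945

0.8945


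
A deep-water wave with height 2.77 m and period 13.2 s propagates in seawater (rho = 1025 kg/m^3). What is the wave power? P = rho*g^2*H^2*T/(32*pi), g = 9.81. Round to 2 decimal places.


P = rho * g^2 * H^2 * T / (32 * pi)
P = 1025 * 9.81^2 * 2.77^2 * 13.2 / (32 * pi)
P = 1025 * 96.2361 * 7.6729 * 13.2 / 100.53096
P = 99379.20 W/m

99379.20


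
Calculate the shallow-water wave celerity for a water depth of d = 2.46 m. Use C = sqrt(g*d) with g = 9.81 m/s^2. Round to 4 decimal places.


Using the shallow-water approximation:
C = sqrt(g * d) = sqrt(9.81 * 2.46)
C = sqrt(24.1326)
C = 4.9125 m/s

4.9125


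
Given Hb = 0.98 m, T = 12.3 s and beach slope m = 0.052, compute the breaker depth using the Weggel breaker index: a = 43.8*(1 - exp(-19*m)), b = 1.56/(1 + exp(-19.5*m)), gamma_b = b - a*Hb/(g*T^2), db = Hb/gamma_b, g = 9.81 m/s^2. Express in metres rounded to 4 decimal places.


a = 43.8 * (1 - exp(-19 * m))
exp(-19 * 0.052) = exp(-0.9880) = 0.372321
a = 43.8 * (1 - 0.372321) = 27.492358
b = 1.56 / (1 + exp(-19.5 * m))
exp(-19.5 * 0.052) = exp(-1.0140) = 0.362765
b = 1.56 / (1 + 0.362765) = 1.144731
Hb / (g * T^2) = 0.98 / (9.81 * 12.3^2) = 0.98 / 1484.1549 = 0.00066031
gamma_b = b - a * Hb/(g*T^2) = 1.144731 - 27.492358 * 0.00066031 = 1.126578
db = Hb / gamma_b = 0.98 / 1.126578
db = 0.8699 m

0.8699


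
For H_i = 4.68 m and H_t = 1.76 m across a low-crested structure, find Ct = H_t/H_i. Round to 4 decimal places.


Ct = H_t / H_i
Ct = 1.76 / 4.68
Ct = 0.3761

0.3761


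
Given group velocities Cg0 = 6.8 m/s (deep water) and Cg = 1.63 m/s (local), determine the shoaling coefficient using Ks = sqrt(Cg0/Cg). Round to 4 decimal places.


Ks = sqrt(Cg0 / Cg)
Ks = sqrt(6.8 / 1.63)
Ks = sqrt(4.1718)
Ks = 2.0425

2.0425


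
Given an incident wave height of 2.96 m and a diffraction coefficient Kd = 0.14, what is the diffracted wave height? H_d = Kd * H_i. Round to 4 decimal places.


H_d = Kd * H_i
H_d = 0.14 * 2.96
H_d = 0.4144 m

0.4144


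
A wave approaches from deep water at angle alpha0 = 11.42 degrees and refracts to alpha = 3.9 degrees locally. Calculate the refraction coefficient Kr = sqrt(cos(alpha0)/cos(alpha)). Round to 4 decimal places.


Kr = sqrt(cos(alpha0) / cos(alpha))
cos(11.42) = 0.980202
cos(3.9) = 0.997684
Kr = sqrt(0.980202 / 0.997684)
Kr = sqrt(0.982477)
Kr = 0.9912

0.9912


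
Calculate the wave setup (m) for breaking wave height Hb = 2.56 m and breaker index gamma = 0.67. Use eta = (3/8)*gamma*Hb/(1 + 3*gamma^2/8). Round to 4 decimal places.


eta = (3/8) * gamma * Hb / (1 + 3*gamma^2/8)
Numerator = (3/8) * 0.67 * 2.56 = 0.643200
Denominator = 1 + 3*0.67^2/8 = 1 + 0.168338 = 1.168338
eta = 0.643200 / 1.168338
eta = 0.5505 m

0.5505


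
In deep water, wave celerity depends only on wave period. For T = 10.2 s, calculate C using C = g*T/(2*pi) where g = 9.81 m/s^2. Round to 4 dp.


We use the deep-water celerity formula:
C = g * T / (2 * pi)
C = 9.81 * 10.2 / (2 * 3.14159...)
C = 100.062000 / 6.283185
C = 15.9254 m/s

15.9254


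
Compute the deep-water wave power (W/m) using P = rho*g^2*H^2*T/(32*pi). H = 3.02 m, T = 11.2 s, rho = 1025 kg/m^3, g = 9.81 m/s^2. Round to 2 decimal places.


P = rho * g^2 * H^2 * T / (32 * pi)
P = 1025 * 9.81^2 * 3.02^2 * 11.2 / (32 * pi)
P = 1025 * 96.2361 * 9.1204 * 11.2 / 100.53096
P = 100229.12 W/m

100229.12


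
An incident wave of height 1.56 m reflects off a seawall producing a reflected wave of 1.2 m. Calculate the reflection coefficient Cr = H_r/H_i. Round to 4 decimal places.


Cr = H_r / H_i
Cr = 1.2 / 1.56
Cr = 0.7692

0.7692


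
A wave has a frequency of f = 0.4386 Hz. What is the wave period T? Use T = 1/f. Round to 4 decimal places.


T = 1 / f
T = 1 / 0.4386
T = 2.2800 s

2.2800


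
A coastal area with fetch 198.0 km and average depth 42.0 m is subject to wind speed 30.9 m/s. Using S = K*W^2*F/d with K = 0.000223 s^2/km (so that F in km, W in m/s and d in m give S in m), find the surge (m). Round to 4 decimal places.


S = K * W^2 * F / d
W^2 = 30.9^2 = 954.81
S = 0.000223 * 954.81 * 198.0 / 42.0
Numerator = 0.000223 * 954.81 * 198.0 = 42.158681
S = 42.158681 / 42.0 = 1.0038 m

1.0038


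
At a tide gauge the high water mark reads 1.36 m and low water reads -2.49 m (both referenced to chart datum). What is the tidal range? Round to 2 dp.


Tidal range = High water - Low water
Tidal range = 1.36 - (-2.49)
Tidal range = 3.85 m

3.85


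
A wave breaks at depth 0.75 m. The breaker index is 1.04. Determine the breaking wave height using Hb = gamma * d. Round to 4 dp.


Hb = gamma * d
Hb = 1.04 * 0.75
Hb = 0.7800 m

0.7800


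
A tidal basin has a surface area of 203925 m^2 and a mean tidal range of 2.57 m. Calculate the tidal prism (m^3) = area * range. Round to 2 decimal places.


Tidal prism = Area * Tidal range
P = 203925 * 2.57
P = 524087.25 m^3

524087.25


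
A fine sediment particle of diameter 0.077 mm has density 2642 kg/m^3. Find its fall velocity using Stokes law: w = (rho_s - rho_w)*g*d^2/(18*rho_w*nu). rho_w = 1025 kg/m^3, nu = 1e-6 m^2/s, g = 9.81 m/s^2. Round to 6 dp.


w = (rho_s - rho_w) * g * d^2 / (18 * rho_w * nu)
d = 0.077 mm = 0.000077 m
rho_s - rho_w = 2642 - 1025 = 1617
Numerator = 1617 * 9.81 * (0.000077)^2 = 0.000094050363
Denominator = 18 * 1025 * 1e-6 = 0.018450
w = 0.005098 m/s

0.005098


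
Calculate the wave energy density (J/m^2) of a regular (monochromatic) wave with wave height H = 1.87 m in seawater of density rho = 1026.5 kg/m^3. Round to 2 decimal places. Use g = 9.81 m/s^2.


E = (1/8) * rho * g * H^2
E = (1/8) * 1026.5 * 9.81 * 1.87^2
E = 0.125 * 1026.5 * 9.81 * 3.4969
E = 4401.71 J/m^2

4401.71


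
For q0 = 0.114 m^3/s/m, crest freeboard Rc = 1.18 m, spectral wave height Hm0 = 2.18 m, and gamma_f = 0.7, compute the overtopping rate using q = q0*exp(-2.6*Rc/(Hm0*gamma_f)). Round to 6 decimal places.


q = q0 * exp(-2.6 * Rc / (Hm0 * gamma_f))
Exponent = -2.6 * 1.18 / (2.18 * 0.7)
= -2.6 * 1.18 / 1.5260
= -2.010485
exp(-2.010485) = 0.133924
q = 0.114 * 0.133924
q = 0.015267 m^3/s/m

0.015267


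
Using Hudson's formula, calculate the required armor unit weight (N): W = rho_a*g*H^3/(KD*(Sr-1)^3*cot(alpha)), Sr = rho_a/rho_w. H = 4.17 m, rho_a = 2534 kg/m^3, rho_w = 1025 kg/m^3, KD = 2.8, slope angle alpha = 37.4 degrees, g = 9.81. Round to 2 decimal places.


Sr = rho_a / rho_w = 2534 / 1025 = 2.472195
(Sr - 1) = 1.472195
(Sr - 1)^3 = 3.190775
cot(37.4) = 1 / tan(37.4) = 1 / 0.764558 = 1.307946
Numerator = 2534 * 9.81 * 4.17^3 = 1802535.3181
Denominator = 2.8 * 3.190775 * 1.307946 = 11.685408
W = 1802535.3181 / 11.685408
W = 154255.24 N

154255.24


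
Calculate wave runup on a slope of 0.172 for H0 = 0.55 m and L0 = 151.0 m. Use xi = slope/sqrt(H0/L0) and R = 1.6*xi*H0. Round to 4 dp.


xi = slope / sqrt(H0/L0)
H0/L0 = 0.55/151.0 = 0.003642
sqrt(0.003642) = 0.060352
xi = 0.172 / 0.060352 = 2.849939
R = 1.6 * xi * H0 = 1.6 * 2.849939 * 0.55
R = 2.5079 m

2.5079


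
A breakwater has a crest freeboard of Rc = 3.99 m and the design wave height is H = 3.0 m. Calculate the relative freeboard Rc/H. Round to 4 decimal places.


Relative freeboard = Rc / H
= 3.99 / 3.0
= 1.3300

1.3300


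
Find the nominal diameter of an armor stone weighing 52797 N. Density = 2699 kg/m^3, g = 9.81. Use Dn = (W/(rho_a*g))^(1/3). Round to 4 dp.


V = W / (rho_a * g)
V = 52797 / (2699 * 9.81)
V = 52797 / 26477.19
V = 1.994056 m^3
Dn = V^(1/3) = 1.994056^(1/3)
Dn = 1.2587 m

1.2587


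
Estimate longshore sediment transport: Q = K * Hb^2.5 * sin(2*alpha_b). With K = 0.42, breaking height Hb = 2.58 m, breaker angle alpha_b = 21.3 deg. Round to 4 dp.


Q = K * Hb^2.5 * sin(2 * alpha_b)
Hb^2.5 = 2.58^2.5 = 10.691762
sin(2 * 21.3) = sin(42.6) = 0.676876
Q = 0.42 * 10.691762 * 0.676876
Q = 3.0395 m^3/s

3.0395


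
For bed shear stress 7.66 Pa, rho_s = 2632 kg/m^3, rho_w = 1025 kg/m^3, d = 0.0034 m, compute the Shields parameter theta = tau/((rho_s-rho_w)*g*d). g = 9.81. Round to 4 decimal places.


theta = tau / ((rho_s - rho_w) * g * d)
rho_s - rho_w = 2632 - 1025 = 1607
Denominator = 1607 * 9.81 * 0.0034 = 53.599878
theta = 7.66 / 53.599878
theta = 0.1429

0.1429


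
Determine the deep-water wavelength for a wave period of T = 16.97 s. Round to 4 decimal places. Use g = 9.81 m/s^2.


L0 = g * T^2 / (2 * pi)
L0 = 9.81 * 16.97^2 / (2 * pi)
L0 = 9.81 * 287.9809 / 6.28319
L0 = 2825.0926 / 6.28319
L0 = 449.6275 m

449.6275


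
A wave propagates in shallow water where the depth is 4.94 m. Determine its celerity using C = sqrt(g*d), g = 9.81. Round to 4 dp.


Using the shallow-water approximation:
C = sqrt(g * d) = sqrt(9.81 * 4.94)
C = sqrt(48.4614)
C = 6.9614 m/s

6.9614


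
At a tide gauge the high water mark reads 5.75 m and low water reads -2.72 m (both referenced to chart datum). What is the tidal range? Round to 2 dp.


Tidal range = High water - Low water
Tidal range = 5.75 - (-2.72)
Tidal range = 8.47 m

8.47


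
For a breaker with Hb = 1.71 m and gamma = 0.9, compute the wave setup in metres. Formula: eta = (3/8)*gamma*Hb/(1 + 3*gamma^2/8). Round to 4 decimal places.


eta = (3/8) * gamma * Hb / (1 + 3*gamma^2/8)
Numerator = (3/8) * 0.9 * 1.71 = 0.577125
Denominator = 1 + 3*0.9^2/8 = 1 + 0.303750 = 1.303750
eta = 0.577125 / 1.303750
eta = 0.4427 m

0.4427


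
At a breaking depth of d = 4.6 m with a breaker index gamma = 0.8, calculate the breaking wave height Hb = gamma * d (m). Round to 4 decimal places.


Hb = gamma * d
Hb = 0.8 * 4.6
Hb = 3.6800 m

3.6800


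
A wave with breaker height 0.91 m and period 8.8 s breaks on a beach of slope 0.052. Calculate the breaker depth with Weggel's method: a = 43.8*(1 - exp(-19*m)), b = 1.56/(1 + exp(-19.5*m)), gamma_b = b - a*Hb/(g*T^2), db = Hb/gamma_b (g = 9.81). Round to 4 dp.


a = 43.8 * (1 - exp(-19 * m))
exp(-19 * 0.052) = exp(-0.9880) = 0.372321
a = 43.8 * (1 - 0.372321) = 27.492358
b = 1.56 / (1 + exp(-19.5 * m))
exp(-19.5 * 0.052) = exp(-1.0140) = 0.362765
b = 1.56 / (1 + 0.362765) = 1.144731
Hb / (g * T^2) = 0.91 / (9.81 * 8.8^2) = 0.91 / 759.6864 = 0.00119786
gamma_b = b - a * Hb/(g*T^2) = 1.144731 - 27.492358 * 0.00119786 = 1.111799
db = Hb / gamma_b = 0.91 / 1.111799
db = 0.8185 m

0.8185


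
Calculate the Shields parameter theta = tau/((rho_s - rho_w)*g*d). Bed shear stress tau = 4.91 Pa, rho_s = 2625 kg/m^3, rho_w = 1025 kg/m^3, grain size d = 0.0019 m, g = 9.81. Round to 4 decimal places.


theta = tau / ((rho_s - rho_w) * g * d)
rho_s - rho_w = 2625 - 1025 = 1600
Denominator = 1600 * 9.81 * 0.0019 = 29.822400
theta = 4.91 / 29.822400
theta = 0.1646

0.1646


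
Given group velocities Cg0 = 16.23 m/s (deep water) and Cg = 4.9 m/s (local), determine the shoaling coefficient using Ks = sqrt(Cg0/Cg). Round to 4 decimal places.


Ks = sqrt(Cg0 / Cg)
Ks = sqrt(16.23 / 4.9)
Ks = sqrt(3.3122)
Ks = 1.8200

1.8200


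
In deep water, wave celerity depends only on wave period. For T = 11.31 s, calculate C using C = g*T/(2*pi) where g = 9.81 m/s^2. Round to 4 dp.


We use the deep-water celerity formula:
C = g * T / (2 * pi)
C = 9.81 * 11.31 / (2 * 3.14159...)
C = 110.951100 / 6.283185
C = 17.6584 m/s

17.6584


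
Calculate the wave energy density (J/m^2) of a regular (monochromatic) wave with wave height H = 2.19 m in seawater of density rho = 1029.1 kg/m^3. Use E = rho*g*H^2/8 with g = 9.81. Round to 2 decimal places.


E = (1/8) * rho * g * H^2
E = (1/8) * 1029.1 * 9.81 * 2.19^2
E = 0.125 * 1029.1 * 9.81 * 4.7961
E = 6052.36 J/m^2

6052.36


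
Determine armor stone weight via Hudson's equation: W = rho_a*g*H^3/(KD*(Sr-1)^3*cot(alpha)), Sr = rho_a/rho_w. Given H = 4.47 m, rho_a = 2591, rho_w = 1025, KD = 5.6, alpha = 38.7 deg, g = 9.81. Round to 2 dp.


Sr = rho_a / rho_w = 2591 / 1025 = 2.527805
(Sr - 1) = 1.527805
(Sr - 1)^3 = 3.566183
cot(38.7) = 1 / tan(38.7) = 1 / 0.801151 = 1.248204
Numerator = 2591 * 9.81 * 4.47^3 = 2270173.1862
Denominator = 5.6 * 3.566183 * 1.248204 = 24.927417
W = 2270173.1862 / 24.927417
W = 91071.34 N

91071.34


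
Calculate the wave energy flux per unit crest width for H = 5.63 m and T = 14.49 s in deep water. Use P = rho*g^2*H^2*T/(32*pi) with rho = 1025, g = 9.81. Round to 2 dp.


P = rho * g^2 * H^2 * T / (32 * pi)
P = 1025 * 9.81^2 * 5.63^2 * 14.49 / (32 * pi)
P = 1025 * 96.2361 * 31.6969 * 14.49 / 100.53096
P = 450658.12 W/m

450658.12


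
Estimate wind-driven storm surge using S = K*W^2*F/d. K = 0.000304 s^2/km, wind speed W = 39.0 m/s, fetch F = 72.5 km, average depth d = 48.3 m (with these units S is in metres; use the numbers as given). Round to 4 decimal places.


S = K * W^2 * F / d
W^2 = 39.0^2 = 1521.00
S = 0.000304 * 1521.00 * 72.5 / 48.3
Numerator = 0.000304 * 1521.00 * 72.5 = 33.522840
S = 33.522840 / 48.3 = 0.6941 m

0.6941


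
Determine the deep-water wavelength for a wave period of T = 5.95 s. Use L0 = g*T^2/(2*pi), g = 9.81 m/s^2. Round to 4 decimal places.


L0 = g * T^2 / (2 * pi)
L0 = 9.81 * 5.95^2 / (2 * pi)
L0 = 9.81 * 35.4025 / 6.28319
L0 = 347.2985 / 6.28319
L0 = 55.2743 m

55.2743


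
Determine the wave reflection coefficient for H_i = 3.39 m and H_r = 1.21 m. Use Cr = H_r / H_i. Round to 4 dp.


Cr = H_r / H_i
Cr = 1.21 / 3.39
Cr = 0.3569

0.3569


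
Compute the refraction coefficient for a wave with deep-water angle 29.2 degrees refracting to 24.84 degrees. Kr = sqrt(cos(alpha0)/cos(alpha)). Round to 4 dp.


Kr = sqrt(cos(alpha0) / cos(alpha))
cos(29.2) = 0.872922
cos(24.84) = 0.907484
Kr = sqrt(0.872922 / 0.907484)
Kr = sqrt(0.961914)
Kr = 0.9808

0.9808


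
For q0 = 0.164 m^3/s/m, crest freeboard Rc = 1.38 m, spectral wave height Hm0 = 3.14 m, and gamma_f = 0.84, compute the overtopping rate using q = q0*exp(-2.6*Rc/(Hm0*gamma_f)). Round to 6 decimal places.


q = q0 * exp(-2.6 * Rc / (Hm0 * gamma_f))
Exponent = -2.6 * 1.38 / (3.14 * 0.84)
= -2.6 * 1.38 / 2.6376
= -1.360328
exp(-1.360328) = 0.256577
q = 0.164 * 0.256577
q = 0.042079 m^3/s/m

0.042079


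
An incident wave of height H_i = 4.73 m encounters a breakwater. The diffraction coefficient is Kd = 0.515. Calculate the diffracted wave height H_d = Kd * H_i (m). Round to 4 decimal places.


H_d = Kd * H_i
H_d = 0.515 * 4.73
H_d = 2.4360 m

2.4360


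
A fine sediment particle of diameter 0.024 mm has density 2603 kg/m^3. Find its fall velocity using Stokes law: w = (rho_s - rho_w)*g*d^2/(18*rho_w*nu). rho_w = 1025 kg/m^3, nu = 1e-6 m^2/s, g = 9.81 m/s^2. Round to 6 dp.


w = (rho_s - rho_w) * g * d^2 / (18 * rho_w * nu)
d = 0.024 mm = 0.000024 m
rho_s - rho_w = 2603 - 1025 = 1578
Numerator = 1578 * 9.81 * (0.000024)^2 = 0.000008916584
Denominator = 18 * 1025 * 1e-6 = 0.018450
w = 0.000483 m/s

0.000483


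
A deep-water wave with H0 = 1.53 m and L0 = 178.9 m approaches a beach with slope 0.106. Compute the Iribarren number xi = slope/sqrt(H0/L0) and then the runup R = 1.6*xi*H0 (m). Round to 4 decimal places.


xi = slope / sqrt(H0/L0)
H0/L0 = 1.53/178.9 = 0.008552
sqrt(0.008552) = 0.092478
xi = 0.106 / 0.092478 = 1.146213
R = 1.6 * xi * H0 = 1.6 * 1.146213 * 1.53
R = 2.8059 m

2.8059


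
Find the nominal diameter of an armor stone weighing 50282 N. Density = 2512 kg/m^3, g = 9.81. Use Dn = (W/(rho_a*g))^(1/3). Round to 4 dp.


V = W / (rho_a * g)
V = 50282 / (2512 * 9.81)
V = 50282 / 24642.72
V = 2.040440 m^3
Dn = V^(1/3) = 2.040440^(1/3)
Dn = 1.2684 m

1.2684
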